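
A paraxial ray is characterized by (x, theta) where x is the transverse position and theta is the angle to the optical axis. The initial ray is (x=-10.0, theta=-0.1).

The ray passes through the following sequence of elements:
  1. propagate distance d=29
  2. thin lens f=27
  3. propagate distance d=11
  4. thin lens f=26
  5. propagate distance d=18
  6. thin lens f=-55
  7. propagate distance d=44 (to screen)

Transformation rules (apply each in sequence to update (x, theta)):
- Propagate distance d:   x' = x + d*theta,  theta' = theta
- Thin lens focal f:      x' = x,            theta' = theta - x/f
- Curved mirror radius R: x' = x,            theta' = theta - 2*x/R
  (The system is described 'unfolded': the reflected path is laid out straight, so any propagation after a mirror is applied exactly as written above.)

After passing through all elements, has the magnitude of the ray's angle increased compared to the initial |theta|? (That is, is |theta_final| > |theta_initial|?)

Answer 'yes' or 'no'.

Answer: yes

Derivation:
Initial: x=-10.0000 theta=-0.1000
After 1 (propagate distance d=29): x=-12.9000 theta=-0.1000
After 2 (thin lens f=27): x=-12.9000 theta=17/45 (≈0.3778)
After 3 (propagate distance d=11): x=-787/90 (≈-8.7444) theta=17/45 (≈0.3778)
After 4 (thin lens f=26): x=-787/90 (≈-8.7444) theta=557/780 (≈0.7141)
After 5 (propagate distance d=18): x=2404/585 (≈4.1094) theta=557/780 (≈0.7141)
After 6 (thin lens f=-55): x=2404/585 (≈4.1094) theta=101521/128700 (≈0.7888)
After 7 (propagate distance d=44 (to screen)): x=37847/975 (≈38.8174) theta=101521/128700 (≈0.7888)
|theta_initial|=0.1000 |theta_final|=101521/128700 (≈0.7888) -> increased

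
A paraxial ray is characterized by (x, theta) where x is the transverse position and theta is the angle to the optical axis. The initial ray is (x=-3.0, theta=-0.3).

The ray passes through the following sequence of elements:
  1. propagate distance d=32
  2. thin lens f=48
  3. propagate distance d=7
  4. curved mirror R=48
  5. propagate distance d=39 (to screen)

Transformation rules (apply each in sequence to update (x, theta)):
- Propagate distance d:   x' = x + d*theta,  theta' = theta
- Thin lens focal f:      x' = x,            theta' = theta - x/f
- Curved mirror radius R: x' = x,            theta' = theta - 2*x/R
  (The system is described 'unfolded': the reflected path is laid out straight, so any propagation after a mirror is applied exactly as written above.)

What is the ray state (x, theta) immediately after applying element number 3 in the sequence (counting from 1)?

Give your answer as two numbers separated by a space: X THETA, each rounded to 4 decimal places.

Answer: -12.8625 -0.0375

Derivation:
Initial: x=-3.0000 theta=-0.3000
After 1 (propagate distance d=32): x=-12.6000 theta=-0.3000
After 2 (thin lens f=48): x=-12.6000 theta=-0.0375
After 3 (propagate distance d=7): x=-12.8625 theta=-0.0375
Rounded to 4 decimal places: x = -12.8625, theta = -0.0375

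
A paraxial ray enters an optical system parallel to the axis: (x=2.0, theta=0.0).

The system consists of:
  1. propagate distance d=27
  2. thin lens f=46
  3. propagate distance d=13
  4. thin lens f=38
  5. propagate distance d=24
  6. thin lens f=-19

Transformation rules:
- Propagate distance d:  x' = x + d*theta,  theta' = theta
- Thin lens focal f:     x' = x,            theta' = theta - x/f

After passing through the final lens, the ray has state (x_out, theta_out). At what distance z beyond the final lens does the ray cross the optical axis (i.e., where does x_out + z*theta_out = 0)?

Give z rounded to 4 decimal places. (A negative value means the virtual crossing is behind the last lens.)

Initial: x=2.0000 theta=0.0000
After 1 (propagate distance d=27): x=2.0000 theta=0.0000
After 2 (thin lens f=46): x=2.0000 theta=-1/23 (≈-0.0435)
After 3 (propagate distance d=13): x=33/23 (≈1.4348) theta=-1/23 (≈-0.0435)
After 4 (thin lens f=38): x=33/23 (≈1.4348) theta=-71/874 (≈-0.0812)
After 5 (propagate distance d=24): x=-225/437 (≈-0.5149) theta=-71/874 (≈-0.0812)
After 6 (thin lens f=-19): x=-225/437 (≈-0.5149) theta=-1799/16606 (≈-0.1083)
z_focus = -x_out/theta_out = -(-225/437)/(-1799/16606) = -8550/1799 ≈ -4.7526
Rounded to 4 decimal places: z = -4.7526

Answer: -4.7526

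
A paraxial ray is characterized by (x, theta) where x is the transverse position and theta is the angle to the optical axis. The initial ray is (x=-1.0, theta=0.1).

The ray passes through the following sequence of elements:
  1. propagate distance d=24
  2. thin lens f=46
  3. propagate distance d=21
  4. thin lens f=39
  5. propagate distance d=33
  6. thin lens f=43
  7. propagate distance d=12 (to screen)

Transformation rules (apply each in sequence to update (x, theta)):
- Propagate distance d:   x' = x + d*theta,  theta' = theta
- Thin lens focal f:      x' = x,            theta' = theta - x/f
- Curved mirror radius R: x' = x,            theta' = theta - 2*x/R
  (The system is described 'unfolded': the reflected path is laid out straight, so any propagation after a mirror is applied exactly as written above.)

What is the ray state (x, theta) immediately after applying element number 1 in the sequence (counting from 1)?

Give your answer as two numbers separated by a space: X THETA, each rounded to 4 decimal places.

Initial: x=-1.0000 theta=0.1000
After 1 (propagate distance d=24): x=1.4000 theta=0.1000
Rounded to 4 decimal places: x = 1.4000, theta = 0.1000

Answer: 1.4000 0.1000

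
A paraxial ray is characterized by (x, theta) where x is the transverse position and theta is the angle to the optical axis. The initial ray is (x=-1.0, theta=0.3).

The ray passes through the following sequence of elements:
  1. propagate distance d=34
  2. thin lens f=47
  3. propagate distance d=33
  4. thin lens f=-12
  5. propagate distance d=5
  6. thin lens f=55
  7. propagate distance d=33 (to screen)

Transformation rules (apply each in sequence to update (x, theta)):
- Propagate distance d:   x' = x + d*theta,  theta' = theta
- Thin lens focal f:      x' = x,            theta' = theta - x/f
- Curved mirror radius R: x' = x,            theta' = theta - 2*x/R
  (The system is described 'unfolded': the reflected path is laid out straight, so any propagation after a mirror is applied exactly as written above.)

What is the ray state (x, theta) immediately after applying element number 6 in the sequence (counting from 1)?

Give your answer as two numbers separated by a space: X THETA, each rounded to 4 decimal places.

Answer: 18.4285 0.8226

Derivation:
Initial: x=-1.0000 theta=0.3000
After 1 (propagate distance d=34): x=9.2000 theta=0.3000
After 2 (thin lens f=47): x=9.2000 theta=49/470 (≈0.1043)
After 3 (propagate distance d=33): x=5941/470 (≈12.6404) theta=49/470 (≈0.1043)
After 4 (thin lens f=-12): x=5941/470 (≈12.6404) theta=6529/5640 (≈1.1576)
After 5 (propagate distance d=5): x=103937/5640 (≈18.4285) theta=6529/5640 (≈1.1576)
After 6 (thin lens f=55): x=103937/5640 (≈18.4285) theta=127579/155100 (≈0.8226)
Rounded to 4 decimal places: x = 18.4285, theta = 0.8226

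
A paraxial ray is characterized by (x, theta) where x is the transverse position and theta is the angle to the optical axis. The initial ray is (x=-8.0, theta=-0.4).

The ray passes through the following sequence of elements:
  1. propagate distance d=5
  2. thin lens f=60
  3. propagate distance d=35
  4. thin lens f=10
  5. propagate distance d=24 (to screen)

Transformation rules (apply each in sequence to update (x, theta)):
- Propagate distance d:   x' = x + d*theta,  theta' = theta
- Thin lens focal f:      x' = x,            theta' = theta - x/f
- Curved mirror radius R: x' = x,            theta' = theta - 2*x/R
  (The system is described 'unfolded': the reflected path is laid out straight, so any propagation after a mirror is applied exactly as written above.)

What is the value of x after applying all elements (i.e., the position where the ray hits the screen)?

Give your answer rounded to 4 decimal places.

Initial: x=-8.0000 theta=-0.4000
After 1 (propagate distance d=5): x=-10.0000 theta=-0.4000
After 2 (thin lens f=60): x=-10.0000 theta=-7/30 (≈-0.2333)
After 3 (propagate distance d=35): x=-109/6 (≈-18.1667) theta=-7/30 (≈-0.2333)
After 4 (thin lens f=10): x=-109/6 (≈-18.1667) theta=19/12 (≈1.5833)
After 5 (propagate distance d=24 (to screen)): x=119/6 (≈19.8333) theta=19/12 (≈1.5833)
Rounded to 4 decimal places: x = 19.8333

Answer: 19.8333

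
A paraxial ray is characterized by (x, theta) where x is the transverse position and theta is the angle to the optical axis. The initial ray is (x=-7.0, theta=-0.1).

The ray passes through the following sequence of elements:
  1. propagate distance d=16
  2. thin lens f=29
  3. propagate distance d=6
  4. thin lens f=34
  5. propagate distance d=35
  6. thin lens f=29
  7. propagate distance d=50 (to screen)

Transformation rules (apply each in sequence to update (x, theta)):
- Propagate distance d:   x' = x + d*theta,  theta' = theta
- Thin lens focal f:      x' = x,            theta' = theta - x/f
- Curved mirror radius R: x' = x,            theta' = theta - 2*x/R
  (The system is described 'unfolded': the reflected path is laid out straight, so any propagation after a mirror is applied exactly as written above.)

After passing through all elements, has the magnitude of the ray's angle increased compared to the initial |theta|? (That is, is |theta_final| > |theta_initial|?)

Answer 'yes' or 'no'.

Answer: yes

Derivation:
Initial: x=-7.0000 theta=-0.1000
After 1 (propagate distance d=16): x=-8.6000 theta=-0.1000
After 2 (thin lens f=29): x=-8.6000 theta=57/290 (≈0.1966)
After 3 (propagate distance d=6): x=-1076/145 (≈-7.4207) theta=57/290 (≈0.1966)
After 4 (thin lens f=34): x=-1076/145 (≈-7.4207) theta=409/986 (≈0.4148)
After 5 (propagate distance d=35): x=34991/4930 (≈7.0976) theta=409/986 (≈0.4148)
After 6 (thin lens f=29): x=34991/4930 (≈7.0976) theta=12157/71485 (≈0.1701)
After 7 (propagate distance d=50 (to screen)): x=2230439/142970 (≈15.6007) theta=12157/71485 (≈0.1701)
|theta_initial|=0.1000 |theta_final|=12157/71485 (≈0.1701) -> increased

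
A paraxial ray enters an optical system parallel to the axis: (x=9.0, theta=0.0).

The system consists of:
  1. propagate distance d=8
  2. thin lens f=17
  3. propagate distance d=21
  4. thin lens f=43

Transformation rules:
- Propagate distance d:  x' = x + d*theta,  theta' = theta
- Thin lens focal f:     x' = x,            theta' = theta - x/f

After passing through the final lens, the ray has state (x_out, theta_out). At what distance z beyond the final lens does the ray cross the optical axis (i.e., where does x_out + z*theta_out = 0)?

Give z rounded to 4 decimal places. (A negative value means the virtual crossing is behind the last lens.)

Answer: -4.4103

Derivation:
Initial: x=9.0000 theta=0.0000
After 1 (propagate distance d=8): x=9.0000 theta=0.0000
After 2 (thin lens f=17): x=9.0000 theta=-9/17 (≈-0.5294)
After 3 (propagate distance d=21): x=-36/17 (≈-2.1176) theta=-9/17 (≈-0.5294)
After 4 (thin lens f=43): x=-36/17 (≈-2.1176) theta=-351/731 (≈-0.4802)
z_focus = -x_out/theta_out = -(-36/17)/(-351/731) = -172/39 ≈ -4.4103
Rounded to 4 decimal places: z = -4.4103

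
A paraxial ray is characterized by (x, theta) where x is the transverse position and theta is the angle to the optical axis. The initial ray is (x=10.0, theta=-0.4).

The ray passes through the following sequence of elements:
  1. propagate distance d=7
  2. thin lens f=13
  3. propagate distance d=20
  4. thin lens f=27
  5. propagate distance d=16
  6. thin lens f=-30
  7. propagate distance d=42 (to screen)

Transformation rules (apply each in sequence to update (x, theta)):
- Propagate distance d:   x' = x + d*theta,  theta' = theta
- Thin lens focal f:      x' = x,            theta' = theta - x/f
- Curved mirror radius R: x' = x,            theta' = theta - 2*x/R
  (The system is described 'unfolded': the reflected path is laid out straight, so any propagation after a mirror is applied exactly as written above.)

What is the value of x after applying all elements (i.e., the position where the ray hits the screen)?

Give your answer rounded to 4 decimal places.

Answer: -69.8270

Derivation:
Initial: x=10.0000 theta=-0.4000
After 1 (propagate distance d=7): x=7.2000 theta=-0.4000
After 2 (thin lens f=13): x=7.2000 theta=-62/65 (≈-0.9538)
After 3 (propagate distance d=20): x=-772/65 (≈-11.8769) theta=-62/65 (≈-0.9538)
After 4 (thin lens f=27): x=-772/65 (≈-11.8769) theta=-902/1755 (≈-0.5140)
After 5 (propagate distance d=16): x=-35276/1755 (≈-20.1003) theta=-902/1755 (≈-0.5140)
After 6 (thin lens f=-30): x=-35276/1755 (≈-20.1003) theta=-31168/26325 (≈-1.1840)
After 7 (propagate distance d=42 (to screen)): x=-204244/2925 (≈-69.8270) theta=-31168/26325 (≈-1.1840)
Rounded to 4 decimal places: x = -69.8270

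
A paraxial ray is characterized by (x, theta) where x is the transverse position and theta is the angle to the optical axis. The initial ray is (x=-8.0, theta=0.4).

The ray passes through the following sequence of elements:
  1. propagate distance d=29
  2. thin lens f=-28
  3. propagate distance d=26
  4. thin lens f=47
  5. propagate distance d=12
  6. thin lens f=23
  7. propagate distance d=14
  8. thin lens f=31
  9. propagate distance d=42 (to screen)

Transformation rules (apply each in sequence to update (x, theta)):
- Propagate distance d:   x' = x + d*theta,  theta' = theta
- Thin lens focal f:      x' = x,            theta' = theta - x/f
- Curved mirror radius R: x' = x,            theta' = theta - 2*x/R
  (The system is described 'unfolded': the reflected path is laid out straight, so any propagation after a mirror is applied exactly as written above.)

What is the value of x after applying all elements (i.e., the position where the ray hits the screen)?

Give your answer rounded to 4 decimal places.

Answer: -31.9309

Derivation:
Initial: x=-8.0000 theta=0.4000
After 1 (propagate distance d=29): x=3.6000 theta=0.4000
After 2 (thin lens f=-28): x=3.6000 theta=37/70 (≈0.5286)
After 3 (propagate distance d=26): x=607/35 (≈17.3429) theta=37/70 (≈0.5286)
After 4 (thin lens f=47): x=607/35 (≈17.3429) theta=15/94 (≈0.1596)
After 5 (propagate distance d=12): x=31679/1645 (≈19.2578) theta=15/94 (≈0.1596)
After 6 (thin lens f=23): x=31679/1645 (≈19.2578) theta=-51283/75670 (≈-0.6777)
After 7 (propagate distance d=14): x=369636/37835 (≈9.7697) theta=-51283/75670 (≈-0.6777)
After 8 (thin lens f=31): x=369636/37835 (≈9.7697) theta=-465809/469154 (≈-0.9929)
After 9 (propagate distance d=42 (to screen)): x=-37451229/1172885 (≈-31.9309) theta=-465809/469154 (≈-0.9929)
Rounded to 4 decimal places: x = -31.9309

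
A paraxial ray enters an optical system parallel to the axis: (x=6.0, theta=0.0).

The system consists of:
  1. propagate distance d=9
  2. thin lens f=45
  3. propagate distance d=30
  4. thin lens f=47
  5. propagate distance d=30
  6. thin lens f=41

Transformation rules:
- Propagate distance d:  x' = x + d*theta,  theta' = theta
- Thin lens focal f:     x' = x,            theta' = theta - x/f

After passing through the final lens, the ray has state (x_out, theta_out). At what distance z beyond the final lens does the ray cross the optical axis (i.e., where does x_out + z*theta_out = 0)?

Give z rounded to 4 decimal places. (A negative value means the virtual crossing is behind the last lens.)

Answer: -34.1420

Derivation:
Initial: x=6.0000 theta=0.0000
After 1 (propagate distance d=9): x=6.0000 theta=0.0000
After 2 (thin lens f=45): x=6.0000 theta=-2/15 (≈-0.1333)
After 3 (propagate distance d=30): x=2.0000 theta=-2/15 (≈-0.1333)
After 4 (thin lens f=47): x=2.0000 theta=-124/705 (≈-0.1759)
After 5 (propagate distance d=30): x=-154/47 (≈-3.2766) theta=-124/705 (≈-0.1759)
After 6 (thin lens f=41): x=-154/47 (≈-3.2766) theta=-2774/28905 (≈-0.0960)
z_focus = -x_out/theta_out = -(-154/47)/(-2774/28905) = -47355/1387 ≈ -34.1420
Rounded to 4 decimal places: z = -34.1420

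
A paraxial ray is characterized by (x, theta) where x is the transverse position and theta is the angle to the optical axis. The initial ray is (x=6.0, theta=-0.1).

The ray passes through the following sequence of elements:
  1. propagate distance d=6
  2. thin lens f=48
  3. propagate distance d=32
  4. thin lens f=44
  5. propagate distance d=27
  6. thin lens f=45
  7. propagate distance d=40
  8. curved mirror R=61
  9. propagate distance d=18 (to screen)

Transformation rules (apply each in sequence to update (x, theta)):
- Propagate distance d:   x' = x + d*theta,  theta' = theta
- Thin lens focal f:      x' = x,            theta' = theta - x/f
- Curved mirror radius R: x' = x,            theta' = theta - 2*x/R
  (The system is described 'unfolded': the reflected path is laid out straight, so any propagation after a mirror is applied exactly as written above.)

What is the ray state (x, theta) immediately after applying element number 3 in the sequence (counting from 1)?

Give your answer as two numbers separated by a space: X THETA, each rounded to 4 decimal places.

Initial: x=6.0000 theta=-0.1000
After 1 (propagate distance d=6): x=5.4000 theta=-0.1000
After 2 (thin lens f=48): x=5.4000 theta=-0.2125
After 3 (propagate distance d=32): x=-1.4000 theta=-0.2125
Rounded to 4 decimal places: x = -1.4000, theta = -0.2125

Answer: -1.4000 -0.2125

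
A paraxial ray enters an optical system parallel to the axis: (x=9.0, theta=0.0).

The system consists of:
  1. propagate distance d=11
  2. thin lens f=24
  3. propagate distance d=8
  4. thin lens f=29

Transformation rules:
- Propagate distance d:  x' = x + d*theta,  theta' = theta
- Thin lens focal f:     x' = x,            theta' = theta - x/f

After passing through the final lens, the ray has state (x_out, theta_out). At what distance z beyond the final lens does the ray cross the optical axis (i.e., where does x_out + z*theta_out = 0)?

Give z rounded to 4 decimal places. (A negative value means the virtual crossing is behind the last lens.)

Answer: 10.3111

Derivation:
Initial: x=9.0000 theta=0.0000
After 1 (propagate distance d=11): x=9.0000 theta=0.0000
After 2 (thin lens f=24): x=9.0000 theta=-0.3750
After 3 (propagate distance d=8): x=6.0000 theta=-0.3750
After 4 (thin lens f=29): x=6.0000 theta=-135/232 (≈-0.5819)
z_focus = -x_out/theta_out = -(6.0000)/(-135/232) = 464/45 ≈ 10.3111
Rounded to 4 decimal places: z = 10.3111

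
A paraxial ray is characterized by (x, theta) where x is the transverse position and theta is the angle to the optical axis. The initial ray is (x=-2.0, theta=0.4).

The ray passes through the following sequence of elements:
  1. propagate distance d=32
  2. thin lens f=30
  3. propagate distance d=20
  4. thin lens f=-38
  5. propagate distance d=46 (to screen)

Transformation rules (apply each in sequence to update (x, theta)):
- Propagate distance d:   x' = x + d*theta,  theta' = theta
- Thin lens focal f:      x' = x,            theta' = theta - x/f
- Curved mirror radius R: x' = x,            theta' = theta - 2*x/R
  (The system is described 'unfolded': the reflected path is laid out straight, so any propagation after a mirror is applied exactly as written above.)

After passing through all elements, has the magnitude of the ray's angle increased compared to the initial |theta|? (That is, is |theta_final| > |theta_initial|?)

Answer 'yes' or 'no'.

Answer: no

Derivation:
Initial: x=-2.0000 theta=0.4000
After 1 (propagate distance d=32): x=10.8000 theta=0.4000
After 2 (thin lens f=30): x=10.8000 theta=0.0400
After 3 (propagate distance d=20): x=11.6000 theta=0.0400
After 4 (thin lens f=-38): x=11.6000 theta=164/475 (≈0.3453)
After 5 (propagate distance d=46 (to screen)): x=13054/475 (≈27.4821) theta=164/475 (≈0.3453)
|theta_initial|=0.4000 |theta_final|=164/475 (≈0.3453) -> not increased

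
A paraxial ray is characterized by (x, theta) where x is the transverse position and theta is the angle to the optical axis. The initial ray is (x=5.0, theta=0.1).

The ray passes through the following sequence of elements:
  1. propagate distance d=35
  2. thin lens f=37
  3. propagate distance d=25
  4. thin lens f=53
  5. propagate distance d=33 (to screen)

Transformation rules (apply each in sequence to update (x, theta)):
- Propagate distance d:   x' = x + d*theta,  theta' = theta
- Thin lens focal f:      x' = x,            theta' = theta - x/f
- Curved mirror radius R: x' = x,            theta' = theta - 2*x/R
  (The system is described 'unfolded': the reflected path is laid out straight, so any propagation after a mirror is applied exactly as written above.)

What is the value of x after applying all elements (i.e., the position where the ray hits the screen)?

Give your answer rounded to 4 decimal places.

Initial: x=5.0000 theta=0.1000
After 1 (propagate distance d=35): x=8.5000 theta=0.1000
After 2 (thin lens f=37): x=8.5000 theta=-24/185 (≈-0.1297)
After 3 (propagate distance d=25): x=389/74 (≈5.2568) theta=-24/185 (≈-0.1297)
After 4 (thin lens f=53): x=389/74 (≈5.2568) theta=-4489/19610 (≈-0.2289)
After 5 (propagate distance d=33 (to screen)): x=-22526/9805 (≈-2.2974) theta=-4489/19610 (≈-0.2289)
Rounded to 4 decimal places: x = -2.2974

Answer: -2.2974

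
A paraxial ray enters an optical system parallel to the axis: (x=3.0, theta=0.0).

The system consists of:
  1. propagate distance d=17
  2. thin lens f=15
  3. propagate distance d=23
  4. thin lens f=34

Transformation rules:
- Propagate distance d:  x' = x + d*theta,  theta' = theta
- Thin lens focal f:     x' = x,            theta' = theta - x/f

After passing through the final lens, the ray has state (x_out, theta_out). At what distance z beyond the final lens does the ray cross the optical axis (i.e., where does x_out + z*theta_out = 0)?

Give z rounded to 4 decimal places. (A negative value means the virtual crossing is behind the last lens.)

Answer: -10.4615

Derivation:
Initial: x=3.0000 theta=0.0000
After 1 (propagate distance d=17): x=3.0000 theta=0.0000
After 2 (thin lens f=15): x=3.0000 theta=-0.2000
After 3 (propagate distance d=23): x=-1.6000 theta=-0.2000
After 4 (thin lens f=34): x=-1.6000 theta=-13/85 (≈-0.1529)
z_focus = -x_out/theta_out = -(-1.6000)/(-13/85) = -136/13 ≈ -10.4615
Rounded to 4 decimal places: z = -10.4615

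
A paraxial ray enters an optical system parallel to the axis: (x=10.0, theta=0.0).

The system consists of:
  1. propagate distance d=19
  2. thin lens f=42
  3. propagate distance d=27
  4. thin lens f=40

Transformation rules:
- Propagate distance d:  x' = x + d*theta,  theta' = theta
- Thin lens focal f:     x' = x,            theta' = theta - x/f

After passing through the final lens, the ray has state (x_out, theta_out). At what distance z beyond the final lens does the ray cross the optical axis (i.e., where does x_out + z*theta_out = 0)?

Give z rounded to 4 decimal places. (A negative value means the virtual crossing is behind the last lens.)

Initial: x=10.0000 theta=0.0000
After 1 (propagate distance d=19): x=10.0000 theta=0.0000
After 2 (thin lens f=42): x=10.0000 theta=-5/21 (≈-0.2381)
After 3 (propagate distance d=27): x=25/7 (≈3.5714) theta=-5/21 (≈-0.2381)
After 4 (thin lens f=40): x=25/7 (≈3.5714) theta=-55/168 (≈-0.3274)
z_focus = -x_out/theta_out = -(25/7)/(-55/168) = 120/11 ≈ 10.9091
Rounded to 4 decimal places: z = 10.9091

Answer: 10.9091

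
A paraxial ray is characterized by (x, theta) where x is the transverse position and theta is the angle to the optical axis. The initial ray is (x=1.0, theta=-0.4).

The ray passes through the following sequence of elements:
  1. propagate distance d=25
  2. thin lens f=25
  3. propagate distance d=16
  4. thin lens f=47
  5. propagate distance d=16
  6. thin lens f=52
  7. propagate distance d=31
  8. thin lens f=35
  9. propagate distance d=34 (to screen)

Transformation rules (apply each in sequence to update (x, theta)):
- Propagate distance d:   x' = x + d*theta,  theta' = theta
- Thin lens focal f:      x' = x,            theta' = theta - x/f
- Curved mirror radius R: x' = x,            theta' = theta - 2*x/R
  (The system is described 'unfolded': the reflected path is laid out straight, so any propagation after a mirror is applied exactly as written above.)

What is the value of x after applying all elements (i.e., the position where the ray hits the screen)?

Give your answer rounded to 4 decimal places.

Answer: 10.2549

Derivation:
Initial: x=1.0000 theta=-0.4000
After 1 (propagate distance d=25): x=-9.0000 theta=-0.4000
After 2 (thin lens f=25): x=-9.0000 theta=-0.0400
After 3 (propagate distance d=16): x=-9.6400 theta=-0.0400
After 4 (thin lens f=47): x=-9.6400 theta=194/1175 (≈0.1651)
After 5 (propagate distance d=16): x=-8223/1175 (≈-6.9983) theta=194/1175 (≈0.1651)
After 6 (thin lens f=52): x=-8223/1175 (≈-6.9983) theta=18311/61100 (≈0.2997)
After 7 (propagate distance d=31): x=28009/12220 (≈2.2921) theta=18311/61100 (≈0.2997)
After 8 (thin lens f=35): x=28009/12220 (≈2.2921) theta=25042/106925 (≈0.2342)
After 9 (propagate distance d=34 (to screen)): x=4386027/427700 (≈10.2549) theta=25042/106925 (≈0.2342)
Rounded to 4 decimal places: x = 10.2549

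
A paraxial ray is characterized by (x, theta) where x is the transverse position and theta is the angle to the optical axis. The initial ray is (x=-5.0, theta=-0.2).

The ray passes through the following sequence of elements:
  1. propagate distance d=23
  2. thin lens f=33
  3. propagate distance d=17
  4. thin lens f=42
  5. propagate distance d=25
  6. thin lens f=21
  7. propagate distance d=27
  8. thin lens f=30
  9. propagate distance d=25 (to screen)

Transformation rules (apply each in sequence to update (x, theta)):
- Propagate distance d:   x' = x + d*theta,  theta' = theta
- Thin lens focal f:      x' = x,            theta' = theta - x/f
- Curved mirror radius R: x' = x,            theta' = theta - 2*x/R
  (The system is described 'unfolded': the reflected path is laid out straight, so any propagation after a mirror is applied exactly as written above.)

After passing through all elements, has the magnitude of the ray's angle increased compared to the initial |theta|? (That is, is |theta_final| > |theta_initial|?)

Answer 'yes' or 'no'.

Initial: x=-5.0000 theta=-0.2000
After 1 (propagate distance d=23): x=-9.6000 theta=-0.2000
After 2 (thin lens f=33): x=-9.6000 theta=1/11 (≈0.0909)
After 3 (propagate distance d=17): x=-443/55 (≈-8.0545) theta=1/11 (≈0.0909)
After 4 (thin lens f=42): x=-443/55 (≈-8.0545) theta=653/2310 (≈0.2827)
After 5 (propagate distance d=25): x=-2281/2310 (≈-0.9874) theta=653/2310 (≈0.2827)
After 6 (thin lens f=21): x=-2281/2310 (≈-0.9874) theta=727/2205 (≈0.3297)
After 7 (propagate distance d=27): x=127979/16170 (≈7.9146) theta=727/2205 (≈0.3297)
After 8 (thin lens f=30): x=127979/16170 (≈7.9146) theta=31961/485100 (≈0.0659)
After 9 (propagate distance d=25 (to screen)): x=927679/97020 (≈9.5617) theta=31961/485100 (≈0.0659)
|theta_initial|=0.2000 |theta_final|=31961/485100 (≈0.0659) -> not increased

Answer: no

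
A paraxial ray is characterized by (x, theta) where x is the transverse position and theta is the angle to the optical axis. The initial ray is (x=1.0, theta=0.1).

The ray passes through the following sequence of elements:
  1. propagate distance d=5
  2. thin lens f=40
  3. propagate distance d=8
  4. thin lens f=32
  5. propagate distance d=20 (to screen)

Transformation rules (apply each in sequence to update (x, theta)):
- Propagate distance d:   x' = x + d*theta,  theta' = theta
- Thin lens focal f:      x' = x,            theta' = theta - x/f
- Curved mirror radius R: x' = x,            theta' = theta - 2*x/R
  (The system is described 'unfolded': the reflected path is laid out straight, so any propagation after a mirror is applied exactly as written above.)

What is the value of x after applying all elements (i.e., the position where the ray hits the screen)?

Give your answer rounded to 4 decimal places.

Initial: x=1.0000 theta=0.1000
After 1 (propagate distance d=5): x=1.5000 theta=0.1000
After 2 (thin lens f=40): x=1.5000 theta=0.0625
After 3 (propagate distance d=8): x=2.0000 theta=0.0625
After 4 (thin lens f=32): x=2.0000 theta=0.0000
After 5 (propagate distance d=20 (to screen)): x=2.0000 theta=0.0000
Rounded to 4 decimal places: x = 2.0000

Answer: 2.0000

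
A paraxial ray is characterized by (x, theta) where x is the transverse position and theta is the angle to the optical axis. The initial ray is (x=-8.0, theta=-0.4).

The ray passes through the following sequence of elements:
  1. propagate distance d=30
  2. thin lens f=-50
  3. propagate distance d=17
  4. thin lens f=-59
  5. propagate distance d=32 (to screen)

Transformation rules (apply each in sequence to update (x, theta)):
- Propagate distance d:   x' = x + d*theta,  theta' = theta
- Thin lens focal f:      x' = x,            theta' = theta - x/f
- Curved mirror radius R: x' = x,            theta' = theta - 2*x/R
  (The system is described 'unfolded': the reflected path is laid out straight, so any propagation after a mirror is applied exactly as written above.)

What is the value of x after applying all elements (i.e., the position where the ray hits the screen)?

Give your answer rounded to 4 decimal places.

Answer: -77.4237

Derivation:
Initial: x=-8.0000 theta=-0.4000
After 1 (propagate distance d=30): x=-20.0000 theta=-0.4000
After 2 (thin lens f=-50): x=-20.0000 theta=-0.8000
After 3 (propagate distance d=17): x=-33.6000 theta=-0.8000
After 4 (thin lens f=-59): x=-33.6000 theta=-404/295 (≈-1.3695)
After 5 (propagate distance d=32 (to screen)): x=-4568/59 (≈-77.4237) theta=-404/295 (≈-1.3695)
Rounded to 4 decimal places: x = -77.4237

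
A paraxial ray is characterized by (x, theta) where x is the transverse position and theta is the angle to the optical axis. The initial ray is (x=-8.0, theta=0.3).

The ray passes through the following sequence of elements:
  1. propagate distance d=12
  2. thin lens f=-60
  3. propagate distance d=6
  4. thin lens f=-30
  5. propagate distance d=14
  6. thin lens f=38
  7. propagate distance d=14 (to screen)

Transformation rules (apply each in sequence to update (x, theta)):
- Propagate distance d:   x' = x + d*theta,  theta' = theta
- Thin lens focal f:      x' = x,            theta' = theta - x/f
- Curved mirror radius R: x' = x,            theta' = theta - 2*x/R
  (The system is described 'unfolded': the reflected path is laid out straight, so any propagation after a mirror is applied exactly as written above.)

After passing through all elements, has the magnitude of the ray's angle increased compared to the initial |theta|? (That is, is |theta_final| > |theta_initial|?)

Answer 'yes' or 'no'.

Initial: x=-8.0000 theta=0.3000
After 1 (propagate distance d=12): x=-4.4000 theta=0.3000
After 2 (thin lens f=-60): x=-4.4000 theta=17/75 (≈0.2267)
After 3 (propagate distance d=6): x=-3.0400 theta=17/75 (≈0.2267)
After 4 (thin lens f=-30): x=-3.0400 theta=47/375 (≈0.1253)
After 5 (propagate distance d=14): x=-482/375 (≈-1.2853) theta=47/375 (≈0.1253)
After 6 (thin lens f=38): x=-482/375 (≈-1.2853) theta=378/2375 (≈0.1592)
After 7 (propagate distance d=14 (to screen)): x=6718/7125 (≈0.9429) theta=378/2375 (≈0.1592)
|theta_initial|=0.3000 |theta_final|=378/2375 (≈0.1592) -> not increased

Answer: no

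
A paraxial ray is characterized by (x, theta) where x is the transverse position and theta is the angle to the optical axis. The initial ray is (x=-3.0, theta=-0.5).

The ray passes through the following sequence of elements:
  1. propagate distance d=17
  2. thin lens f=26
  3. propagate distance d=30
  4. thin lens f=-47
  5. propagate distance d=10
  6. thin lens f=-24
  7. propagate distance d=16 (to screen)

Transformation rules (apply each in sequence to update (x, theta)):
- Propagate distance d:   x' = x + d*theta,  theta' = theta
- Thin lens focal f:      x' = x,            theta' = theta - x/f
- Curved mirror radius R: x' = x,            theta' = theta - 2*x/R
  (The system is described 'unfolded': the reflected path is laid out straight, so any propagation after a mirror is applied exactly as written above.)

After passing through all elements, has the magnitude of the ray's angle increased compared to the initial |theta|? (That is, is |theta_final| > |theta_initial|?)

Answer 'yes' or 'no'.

Initial: x=-3.0000 theta=-0.5000
After 1 (propagate distance d=17): x=-11.5000 theta=-0.5000
After 2 (thin lens f=26): x=-11.5000 theta=-3/52 (≈-0.0577)
After 3 (propagate distance d=30): x=-172/13 (≈-13.2308) theta=-3/52 (≈-0.0577)
After 4 (thin lens f=-47): x=-172/13 (≈-13.2308) theta=-829/2444 (≈-0.3392)
After 5 (propagate distance d=10): x=-20313/1222 (≈-16.6227) theta=-829/2444 (≈-0.3392)
After 6 (thin lens f=-24): x=-20313/1222 (≈-16.6227) theta=-10087/9776 (≈-1.0318)
After 7 (propagate distance d=16 (to screen)): x=-40487/1222 (≈-33.1318) theta=-10087/9776 (≈-1.0318)
|theta_initial|=0.5000 |theta_final|=10087/9776 (≈1.0318) -> increased

Answer: yes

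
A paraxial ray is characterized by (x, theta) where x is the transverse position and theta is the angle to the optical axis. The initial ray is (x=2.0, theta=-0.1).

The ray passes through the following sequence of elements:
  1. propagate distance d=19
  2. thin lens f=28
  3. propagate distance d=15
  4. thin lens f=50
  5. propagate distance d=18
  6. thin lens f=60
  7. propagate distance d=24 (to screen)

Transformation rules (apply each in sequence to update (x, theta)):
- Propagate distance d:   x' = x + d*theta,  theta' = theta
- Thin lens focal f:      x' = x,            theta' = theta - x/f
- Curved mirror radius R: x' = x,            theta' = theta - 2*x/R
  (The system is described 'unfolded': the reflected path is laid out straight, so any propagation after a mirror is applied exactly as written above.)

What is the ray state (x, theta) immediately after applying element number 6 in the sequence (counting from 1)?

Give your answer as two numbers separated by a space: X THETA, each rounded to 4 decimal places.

Answer: -2.7946 -0.0279

Derivation:
Initial: x=2.0000 theta=-0.1000
After 1 (propagate distance d=19): x=0.1000 theta=-0.1000
After 2 (thin lens f=28): x=0.1000 theta=-29/280 (≈-0.1036)
After 3 (propagate distance d=15): x=-407/280 (≈-1.4536) theta=-29/280 (≈-0.1036)
After 4 (thin lens f=50): x=-407/280 (≈-1.4536) theta=-0.0745
After 5 (propagate distance d=18): x=-9781/3500 (≈-2.7946) theta=-0.0745
After 6 (thin lens f=60): x=-9781/3500 (≈-2.7946) theta=-733/26250 (≈-0.0279)
Rounded to 4 decimal places: x = -2.7946, theta = -0.0279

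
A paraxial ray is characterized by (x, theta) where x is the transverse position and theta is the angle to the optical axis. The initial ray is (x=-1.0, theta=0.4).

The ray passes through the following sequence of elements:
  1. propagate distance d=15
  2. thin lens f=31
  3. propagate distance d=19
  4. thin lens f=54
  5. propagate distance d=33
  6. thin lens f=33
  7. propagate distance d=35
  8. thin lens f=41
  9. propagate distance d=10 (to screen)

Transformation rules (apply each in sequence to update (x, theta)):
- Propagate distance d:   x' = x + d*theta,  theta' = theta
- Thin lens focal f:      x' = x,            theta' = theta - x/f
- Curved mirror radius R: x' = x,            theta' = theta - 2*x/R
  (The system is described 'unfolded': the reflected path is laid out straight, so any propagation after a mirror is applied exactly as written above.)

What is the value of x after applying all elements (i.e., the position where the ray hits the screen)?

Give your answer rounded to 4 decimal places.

Initial: x=-1.0000 theta=0.4000
After 1 (propagate distance d=15): x=5.0000 theta=0.4000
After 2 (thin lens f=31): x=5.0000 theta=37/155 (≈0.2387)
After 3 (propagate distance d=19): x=1478/155 (≈9.5355) theta=37/155 (≈0.2387)
After 4 (thin lens f=54): x=1478/155 (≈9.5355) theta=52/837 (≈0.0621)
After 5 (propagate distance d=33): x=16162/1395 (≈11.5857) theta=52/837 (≈0.0621)
After 6 (thin lens f=33): x=16162/1395 (≈11.5857) theta=-1478/5115 (≈-0.2890)
After 7 (propagate distance d=35): x=22592/15345 (≈1.4723) theta=-1478/5115 (≈-0.2890)
After 8 (thin lens f=41): x=22592/15345 (≈1.4723) theta=-204386/629145 (≈-0.3249)
After 9 (propagate distance d=10 (to screen)): x=-1117588/629145 (≈-1.7764) theta=-204386/629145 (≈-0.3249)
Rounded to 4 decimal places: x = -1.7764

Answer: -1.7764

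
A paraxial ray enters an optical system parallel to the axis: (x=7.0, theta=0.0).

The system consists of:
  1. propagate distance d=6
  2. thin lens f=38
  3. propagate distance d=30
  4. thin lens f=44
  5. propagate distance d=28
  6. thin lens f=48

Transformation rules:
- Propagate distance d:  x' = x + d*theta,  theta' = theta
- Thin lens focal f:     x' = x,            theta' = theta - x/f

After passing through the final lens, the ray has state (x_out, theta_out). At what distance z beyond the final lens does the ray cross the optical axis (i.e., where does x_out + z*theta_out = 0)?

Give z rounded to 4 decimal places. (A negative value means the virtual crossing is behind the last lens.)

Initial: x=7.0000 theta=0.0000
After 1 (propagate distance d=6): x=7.0000 theta=0.0000
After 2 (thin lens f=38): x=7.0000 theta=-7/38 (≈-0.1842)
After 3 (propagate distance d=30): x=28/19 (≈1.4737) theta=-7/38 (≈-0.1842)
After 4 (thin lens f=44): x=28/19 (≈1.4737) theta=-91/418 (≈-0.2177)
After 5 (propagate distance d=28): x=-966/209 (≈-4.6220) theta=-91/418 (≈-0.2177)
After 6 (thin lens f=48): x=-966/209 (≈-4.6220) theta=-203/1672 (≈-0.1214)
z_focus = -x_out/theta_out = -(-966/209)/(-203/1672) = -1104/29 ≈ -38.0690
Rounded to 4 decimal places: z = -38.0690

Answer: -38.0690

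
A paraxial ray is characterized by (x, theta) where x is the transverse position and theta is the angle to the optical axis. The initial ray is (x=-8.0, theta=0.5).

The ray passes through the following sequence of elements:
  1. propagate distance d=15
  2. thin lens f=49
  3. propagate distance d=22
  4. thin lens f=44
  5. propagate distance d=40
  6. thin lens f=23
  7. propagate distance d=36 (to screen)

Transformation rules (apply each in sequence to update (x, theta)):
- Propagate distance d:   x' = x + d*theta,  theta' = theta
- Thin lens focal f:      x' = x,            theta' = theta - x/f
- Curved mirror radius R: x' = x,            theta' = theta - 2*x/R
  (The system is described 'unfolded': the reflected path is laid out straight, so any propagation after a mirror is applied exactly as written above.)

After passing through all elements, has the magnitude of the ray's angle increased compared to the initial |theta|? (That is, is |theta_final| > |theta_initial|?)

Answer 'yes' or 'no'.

Initial: x=-8.0000 theta=0.5000
After 1 (propagate distance d=15): x=-0.5000 theta=0.5000
After 2 (thin lens f=49): x=-0.5000 theta=25/49 (≈0.5102)
After 3 (propagate distance d=22): x=1051/98 (≈10.7245) theta=25/49 (≈0.5102)
After 4 (thin lens f=44): x=1051/98 (≈10.7245) theta=1149/4312 (≈0.2665)
After 5 (propagate distance d=40): x=3293/154 (≈21.3831) theta=1149/4312 (≈0.2665)
After 6 (thin lens f=23): x=3293/154 (≈21.3831) theta=-65777/99176 (≈-0.6632)
After 7 (propagate distance d=36 (to screen)): x=-2810/1127 (≈-2.4933) theta=-65777/99176 (≈-0.6632)
|theta_initial|=0.5000 |theta_final|=65777/99176 (≈0.6632) -> increased

Answer: yes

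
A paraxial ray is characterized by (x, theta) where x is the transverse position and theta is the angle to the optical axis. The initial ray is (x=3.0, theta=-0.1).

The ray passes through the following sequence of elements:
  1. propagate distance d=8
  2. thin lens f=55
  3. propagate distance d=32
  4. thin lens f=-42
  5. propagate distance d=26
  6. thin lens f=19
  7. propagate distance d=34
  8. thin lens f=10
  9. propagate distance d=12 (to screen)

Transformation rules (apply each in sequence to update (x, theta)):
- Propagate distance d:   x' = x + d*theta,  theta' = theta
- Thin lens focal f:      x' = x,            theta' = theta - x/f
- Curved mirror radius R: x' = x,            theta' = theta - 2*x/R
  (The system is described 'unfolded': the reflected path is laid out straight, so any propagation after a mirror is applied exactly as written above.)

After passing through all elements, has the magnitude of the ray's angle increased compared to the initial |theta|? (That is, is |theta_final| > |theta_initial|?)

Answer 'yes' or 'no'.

Initial: x=3.0000 theta=-0.1000
After 1 (propagate distance d=8): x=2.2000 theta=-0.1000
After 2 (thin lens f=55): x=2.2000 theta=-0.1400
After 3 (propagate distance d=32): x=-2.2800 theta=-0.1400
After 4 (thin lens f=-42): x=-2.2800 theta=-34/175 (≈-0.1943)
After 5 (propagate distance d=26): x=-1283/175 (≈-7.3314) theta=-34/175 (≈-0.1943)
After 6 (thin lens f=19): x=-1283/175 (≈-7.3314) theta=91/475 (≈0.1916)
After 7 (propagate distance d=34): x=-2719/3325 (≈-0.8177) theta=91/475 (≈0.1916)
After 8 (thin lens f=10): x=-2719/3325 (≈-0.8177) theta=9089/33250 (≈0.2734)
After 9 (propagate distance d=12 (to screen)): x=40939/16625 (≈2.4625) theta=9089/33250 (≈0.2734)
|theta_initial|=0.1000 |theta_final|=9089/33250 (≈0.2734) -> increased

Answer: yes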